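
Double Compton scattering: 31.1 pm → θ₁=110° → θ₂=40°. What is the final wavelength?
34.9238 pm

Apply Compton shift twice:

First scattering at θ₁ = 110°:
Δλ₁ = λ_C(1 - cos(110°))
Δλ₁ = 2.4263 × 1.3420
Δλ₁ = 3.2562 pm

After first scattering:
λ₁ = 31.1 + 3.2562 = 34.3562 pm

Second scattering at θ₂ = 40°:
Δλ₂ = λ_C(1 - cos(40°))
Δλ₂ = 2.4263 × 0.2340
Δλ₂ = 0.5676 pm

Final wavelength:
λ₂ = 34.3562 + 0.5676 = 34.9238 pm

Total shift: Δλ_total = 3.2562 + 0.5676 = 3.8238 pm

(Intermediate values are shown rounded; full precision is carried through to the final answer.)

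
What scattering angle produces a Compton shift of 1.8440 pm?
76.11°

From the Compton formula Δλ = λ_C(1 - cos θ), we can solve for θ:

cos θ = 1 - Δλ/λ_C

Given:
- Δλ = 1.8440 pm
- λ_C = h/(m_e·c) ≈ 2.42631024 pm

cos θ = 1 - 1.8440/2.42631024
cos θ = 1 - 0.760002
cos θ = 0.239998

θ = arccos(0.239998)
θ = 76.11°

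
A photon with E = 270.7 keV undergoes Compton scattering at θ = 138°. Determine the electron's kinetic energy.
129.9615 keV

By energy conservation: K_e = E_initial - E_final

First find the scattered photon energy:
Initial wavelength: λ = hc/E = 4.5801 pm
Compton shift: Δλ = λ_C(1 - cos(138°)) = 4.2294 pm
Final wavelength: λ' = 4.5801 + 4.2294 = 8.8095 pm
Final photon energy: E' = hc/λ' = 140.7385 keV

Electron kinetic energy:
K_e = E - E' = 270.7000 - 140.7385 = 129.9615 keV

(Intermediate values are shown rounded; full precision is carried through to the final answer.)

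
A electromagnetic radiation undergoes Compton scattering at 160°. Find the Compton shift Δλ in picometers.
4.7063 pm

Using the Compton scattering formula:
Δλ = λ_C(1 - cos θ)

where λ_C = h/(m_e·c) ≈ 2.4263 pm is the Compton wavelength of an electron.

For θ = 160°:
cos(160°) = -0.9397
1 - cos(160°) = 1.9397

Δλ = 2.4263 × 1.9397
Δλ = 4.7063 pm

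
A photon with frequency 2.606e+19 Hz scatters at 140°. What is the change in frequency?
7.072e+18 Hz (decrease)

Convert frequency to wavelength (c = 299792458 m/s):
λ₀ = c/f₀ = 299792458/2.606e+19 = 1.1503932e-11 m = 11.5039 pm

Calculate Compton shift:
Δλ = λ_C(1 - cos(140°)) = 4.2850 pm

Final wavelength:
λ' = λ₀ + Δλ = 11.5039 + 4.2850 = 15.7889 pm

Final frequency:
f' = c/λ' = 299792458/1.5788903e-11 = 1.8987542e+19 Hz

Frequency shift (decrease):
Δf = f₀ - f' = 2.606e+19 - 1.8987542e+19 = 7.072e+18 Hz

(Intermediate values are shown rounded; full precision is carried through to the final answer.)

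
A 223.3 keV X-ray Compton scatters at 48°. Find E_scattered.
195.0924 keV

First convert energy to wavelength:
λ = hc/E, with hc ≈ 1239.842 keV·pm (i.e. 1239.842 eV·nm)

For E = 223.3 keV = 223300 eV:
λ = 1239.842 keV·pm / 223.3 keV
λ = 5.5524 pm

Calculate the Compton shift:
Δλ = λ_C(1 - cos(48°)) = 2.4263 × 0.3309
Δλ = 0.8028 pm

Final wavelength:
λ' = 5.5524 + 0.8028 = 6.3552 pm

Final energy:
E' = hc/λ' = 1239.842 / 6.3552 = 195.0924 keV

(Intermediate values are shown rounded; full precision is carried through to the final answer.)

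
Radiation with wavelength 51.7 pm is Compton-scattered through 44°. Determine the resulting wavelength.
52.3810 pm

Using the Compton scattering formula:
λ' = λ + Δλ = λ + λ_C(1 - cos θ)

Given:
- Initial wavelength λ = 51.7 pm
- Scattering angle θ = 44°
- Compton wavelength λ_C ≈ 2.4263 pm

Calculate the shift:
Δλ = 2.4263 × (1 - cos(44°))
Δλ = 2.4263 × 0.2807
Δλ = 0.6810 pm

Final wavelength:
λ' = 51.7 + 0.6810 = 52.3810 pm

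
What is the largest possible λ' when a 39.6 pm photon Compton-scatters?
44.4526 pm (at θ = 180°)

The Compton shift is Δλ = λ_C(1 − cos θ).

Since cos θ ranges from −1 to 1, the factor (1 − cos θ) ranges from 0 to 2; the maximum shift occurs at θ = 180° (backscattering):
Δλ_max = 2λ_C = 2 × 2.4263 pm = 4.8526 pm

Maximum scattered wavelength:
λ'_max = λ₀ + Δλ_max = 39.6 + 4.8526 = 44.4526 pm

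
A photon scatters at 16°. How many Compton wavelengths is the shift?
0.0387 λ_C

The Compton shift formula is:
Δλ = λ_C(1 - cos θ)

Dividing both sides by λ_C:
Δλ/λ_C = 1 - cos θ

For θ = 16°:
Δλ/λ_C = 1 - cos(16°)
Δλ/λ_C = 1 - 0.9613
Δλ/λ_C = 0.0387

This means the shift is 0.0387 × λ_C = 0.0940 pm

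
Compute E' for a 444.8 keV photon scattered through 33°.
390.0285 keV

First convert energy to wavelength:
λ = hc/E, with hc ≈ 1239.842 keV·pm (i.e. 1239.842 eV·nm)

For E = 444.8 keV = 444800 eV:
λ = 1239.842 keV·pm / 444.8 keV
λ = 2.7874 pm

Calculate the Compton shift:
Δλ = λ_C(1 - cos(33°)) = 2.4263 × 0.1613
Δλ = 0.3914 pm

Final wavelength:
λ' = 2.7874 + 0.3914 = 3.1788 pm

Final energy:
E' = hc/λ' = 1239.842 / 3.1788 = 390.0285 keV

(Intermediate values are shown rounded; full precision is carried through to the final answer.)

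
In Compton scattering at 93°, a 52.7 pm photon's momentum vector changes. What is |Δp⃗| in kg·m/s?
1.7824e-23 kg·m/s

Photon momentum magnitude is p = h/λ.

Initial momentum:
p₀ = h/λ = 6.6261e-34/5.2700e-11 = 1.2573e-23 kg·m/s

After scattering:
λ' = λ + Δλ = 52.7 + 2.5533 = 55.2533 pm
p' = h/λ' = 6.6261e-34/5.5253e-11 = 1.1992e-23 kg·m/s

Momentum is a vector; the scattered photon's direction makes angle θ = 93° with the incident direction. The magnitude of the vector change Δp⃗ = p⃗₀ − p⃗' is found from the law of cosines:
|Δp⃗|² = p₀² + p'² − 2p₀p'cos θ
|Δp⃗|² = (1.2573e-23)² + (1.1992e-23)² − 2·1.2573e-23·1.1992e-23·cos(93°)
|Δp⃗| = 1.7824e-23 kg·m/s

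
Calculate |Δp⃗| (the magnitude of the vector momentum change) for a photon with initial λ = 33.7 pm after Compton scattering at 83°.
2.5297e-23 kg·m/s

Photon momentum magnitude is p = h/λ.

Initial momentum:
p₀ = h/λ = 6.6261e-34/3.3700e-11 = 1.9662e-23 kg·m/s

After scattering:
λ' = λ + Δλ = 33.7 + 2.1306 = 35.8306 pm
p' = h/λ' = 6.6261e-34/3.5831e-11 = 1.8493e-23 kg·m/s

Momentum is a vector; the scattered photon's direction makes angle θ = 83° with the incident direction. The magnitude of the vector change Δp⃗ = p⃗₀ − p⃗' is found from the law of cosines:
|Δp⃗|² = p₀² + p'² − 2p₀p'cos θ
|Δp⃗|² = (1.9662e-23)² + (1.8493e-23)² − 2·1.9662e-23·1.8493e-23·cos(83°)
|Δp⃗| = 2.5297e-23 kg·m/s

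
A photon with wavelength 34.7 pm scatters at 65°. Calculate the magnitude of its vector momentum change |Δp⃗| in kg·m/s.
2.0131e-23 kg·m/s

Photon momentum magnitude is p = h/λ.

Initial momentum:
p₀ = h/λ = 6.6261e-34/3.4700e-11 = 1.9095e-23 kg·m/s

After scattering:
λ' = λ + Δλ = 34.7 + 1.4009 = 36.1009 pm
p' = h/λ' = 6.6261e-34/3.6101e-11 = 1.8354e-23 kg·m/s

Momentum is a vector; the scattered photon's direction makes angle θ = 65° with the incident direction. The magnitude of the vector change Δp⃗ = p⃗₀ − p⃗' is found from the law of cosines:
|Δp⃗|² = p₀² + p'² − 2p₀p'cos θ
|Δp⃗|² = (1.9095e-23)² + (1.8354e-23)² − 2·1.9095e-23·1.8354e-23·cos(65°)
|Δp⃗| = 2.0131e-23 kg·m/s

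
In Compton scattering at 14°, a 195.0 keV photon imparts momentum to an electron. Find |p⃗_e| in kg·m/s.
2.5285e-23 kg·m/s

The electron is initially at rest, so by conservation of momentum:
p⃗_e = p⃗₀ − p⃗'  (incident photon momentum minus scattered photon momentum)

Photon momentum magnitudes (p = h/λ = E/c):
λ₀ = hc/E₀ = 6.3582 pm → p₀ = h/λ₀ = 1.0421e-22 kg·m/s
Δλ = λ_C(1 − cos 14°) = 0.0721 pm
λ' = 6.4302 pm → p' = h/λ' = 1.0305e-22 kg·m/s

The scattered photon makes angle θ = 14° with the incident direction, so by the law of cosines:
|p⃗_e|² = p₀² + p'² − 2p₀p'cos θ
|p⃗_e|² = (1.0421e-22)² + (1.0305e-22)² − 2·1.0421e-22·1.0305e-22·cos(14°)
|p⃗_e| = 2.5285e-23 kg·m/s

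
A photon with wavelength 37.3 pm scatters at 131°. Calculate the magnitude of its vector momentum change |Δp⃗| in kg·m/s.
3.0766e-23 kg·m/s

Photon momentum magnitude is p = h/λ.

Initial momentum:
p₀ = h/λ = 6.6261e-34/3.7300e-11 = 1.7764e-23 kg·m/s

After scattering:
λ' = λ + Δλ = 37.3 + 4.0181 = 41.3181 pm
p' = h/λ' = 6.6261e-34/4.1318e-11 = 1.6037e-23 kg·m/s

Momentum is a vector; the scattered photon's direction makes angle θ = 131° with the incident direction. The magnitude of the vector change Δp⃗ = p⃗₀ − p⃗' is found from the law of cosines:
|Δp⃗|² = p₀² + p'² − 2p₀p'cos θ
|Δp⃗|² = (1.7764e-23)² + (1.6037e-23)² − 2·1.7764e-23·1.6037e-23·cos(131°)
|Δp⃗| = 3.0766e-23 kg·m/s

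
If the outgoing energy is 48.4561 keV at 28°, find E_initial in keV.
49.0000 keV

Convert final energy to wavelength (hc ≈ 1239.842 keV·pm):
λ' = hc/E' = 1239.842 / 48.4561 = 25.5869 pm

Calculate the Compton shift:
Δλ = λ_C(1 - cos(28°))
Δλ = 2.4263 × (1 - cos(28°))
Δλ = 0.2840 pm

Initial wavelength:
λ = λ' - Δλ = 25.5869 - 0.2840 = 25.3029 pm

Initial energy:
E = hc/λ = 1239.842 / 25.3029 = 49.0000 keV

(Intermediate values are shown rounded; full precision is carried through to the final answer.)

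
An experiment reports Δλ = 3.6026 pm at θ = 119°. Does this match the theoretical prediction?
Yes, consistent

Calculate the expected shift for θ = 119°:

Δλ_expected = λ_C(1 - cos(119°))
Δλ_expected = 2.4263 × (1 - cos(119°))
Δλ_expected = 2.4263 × 1.4848
Δλ_expected = 3.6026 pm

Given shift: 3.6026 pm
Expected shift: 3.6026 pm
Difference: 0.0000 pm

The values match. This is consistent with Compton scattering at the stated angle.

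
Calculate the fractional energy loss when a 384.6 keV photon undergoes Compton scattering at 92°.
0.4379 (or 43.79%)

Calculate initial and final photon energies:

Initial: E₀ = 384.6 keV → λ₀ = 3.2237 pm
Compton shift: Δλ = 2.5110 pm
Final wavelength: λ' = 5.7347 pm
Final energy: E' = 216.1998 keV

Fractional energy loss:
(E₀ - E')/E₀ = (384.6000 - 216.1998)/384.6000
= 168.4002/384.6000
= 0.4379
= 43.79%

(Intermediate values are shown rounded; full precision is carried through to the final answer.)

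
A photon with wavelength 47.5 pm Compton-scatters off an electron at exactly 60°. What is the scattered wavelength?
48.7132 pm

Using the Compton formula: λ' = λ + λ_C(1 − cos θ)

For θ = 60°, cos θ = 1/2 (exact) = 0.5000, so:
1 − cos 60° = 1 − (1/2) = 0.5000

Δλ = λ_C × 0.5000 = 2.4263 × 0.5000 = 1.2132 pm

λ' = 47.5 + 1.2132 = 48.7132 pm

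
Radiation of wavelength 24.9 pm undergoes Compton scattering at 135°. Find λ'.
29.0420 pm

Using the Compton formula: λ' = λ + λ_C(1 − cos θ)

For θ = 135°, cos θ = -√2/2 (exact) ≈ -0.7071, so:
1 − cos 135° = 1 − (-√2/2) ≈ 1.7071

Δλ = λ_C × 1.7071 = 2.4263 × 1.7071 = 4.1420 pm

λ' = 24.9 + 4.1420 = 29.0420 pm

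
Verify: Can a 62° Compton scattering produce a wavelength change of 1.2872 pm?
Yes, consistent

Calculate the expected shift for θ = 62°:

Δλ_expected = λ_C(1 - cos(62°))
Δλ_expected = 2.4263 × (1 - cos(62°))
Δλ_expected = 2.4263 × 0.5305
Δλ_expected = 1.2872 pm

Given shift: 1.2872 pm
Expected shift: 1.2872 pm
Difference: 0.0000 pm

The values match. This is consistent with Compton scattering at the stated angle.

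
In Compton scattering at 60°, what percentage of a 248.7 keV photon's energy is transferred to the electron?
0.1957 (or 19.57%)

Calculate initial and final photon energies:

Initial: E₀ = 248.7 keV → λ₀ = 4.9853 pm
Compton shift: Δλ = 1.2132 pm
Final wavelength: λ' = 6.1984 pm
Final energy: E' = 200.0246 keV

Fractional energy loss:
(E₀ - E')/E₀ = (248.7000 - 200.0246)/248.7000
= 48.6754/248.7000
= 0.1957
= 19.57%

(Intermediate values are shown rounded; full precision is carried through to the final answer.)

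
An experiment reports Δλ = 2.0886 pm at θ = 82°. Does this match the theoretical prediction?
Yes, consistent

Calculate the expected shift for θ = 82°:

Δλ_expected = λ_C(1 - cos(82°))
Δλ_expected = 2.4263 × (1 - cos(82°))
Δλ_expected = 2.4263 × 0.8608
Δλ_expected = 2.0886 pm

Given shift: 2.0886 pm
Expected shift: 2.0886 pm
Difference: 0.0000 pm

The values match. This is consistent with Compton scattering at the stated angle.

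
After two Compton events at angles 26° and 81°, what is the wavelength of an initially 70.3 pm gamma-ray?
72.5923 pm

Apply Compton shift twice:

First scattering at θ₁ = 26°:
Δλ₁ = λ_C(1 - cos(26°))
Δλ₁ = 2.4263 × 0.1012
Δλ₁ = 0.2456 pm

After first scattering:
λ₁ = 70.3 + 0.2456 = 70.5456 pm

Second scattering at θ₂ = 81°:
Δλ₂ = λ_C(1 - cos(81°))
Δλ₂ = 2.4263 × 0.8436
Δλ₂ = 2.0468 pm

Final wavelength:
λ₂ = 70.5456 + 2.0468 = 72.5923 pm

Total shift: Δλ_total = 0.2456 + 2.0468 = 2.2923 pm

(Intermediate values are shown rounded; full precision is carried through to the final answer.)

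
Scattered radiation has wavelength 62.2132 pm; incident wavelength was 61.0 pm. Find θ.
60.00°

First find the wavelength shift:
Δλ = λ' - λ = 62.2132 - 61.0 = 1.2132 pm

Using Δλ = λ_C(1 - cos θ), with λ_C = h/(m_e·c) ≈ 2.42631024 pm:
cos θ = 1 - Δλ/λ_C
cos θ = 1 - 1.2132/2.42631024
cos θ = 0.499982

θ = arccos(0.499982)
θ = 60.00°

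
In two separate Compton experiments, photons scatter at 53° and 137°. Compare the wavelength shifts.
137° produces the larger shift by a factor of 4.348

Calculate both shifts using Δλ = λ_C(1 - cos θ):

For θ₁ = 53°:
Δλ₁ = 2.4263 × (1 - cos(53°))
Δλ₁ = 2.4263 × 0.3982
Δλ₁ = 0.9661 pm

For θ₂ = 137°:
Δλ₂ = 2.4263 × (1 - cos(137°))
Δλ₂ = 2.4263 × 1.7314
Δλ₂ = 4.2008 pm

The 137° angle produces the larger shift.
Ratio: 4.2008/0.9661 = 4.348

(Intermediate values are shown rounded; full precision is carried through to the final answer.)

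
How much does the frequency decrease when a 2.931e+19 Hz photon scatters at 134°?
8.404e+18 Hz (decrease)

Convert frequency to wavelength (c = 299792458 m/s):
λ₀ = c/f₀ = 299792458/2.931e+19 = 1.0228334e-11 m = 10.2283 pm

Calculate Compton shift:
Δλ = λ_C(1 - cos(134°)) = 4.1118 pm

Final wavelength:
λ' = λ₀ + Δλ = 10.2283 + 4.1118 = 14.3401 pm

Final frequency:
f' = c/λ' = 299792458/1.4340101e-11 = 2.0905883e+19 Hz

Frequency shift (decrease):
Δf = f₀ - f' = 2.931e+19 - 2.0905883e+19 = 8.404e+18 Hz

(Intermediate values are shown rounded; full precision is carried through to the final answer.)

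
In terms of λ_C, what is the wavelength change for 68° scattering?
0.6254 λ_C

The Compton shift formula is:
Δλ = λ_C(1 - cos θ)

Dividing both sides by λ_C:
Δλ/λ_C = 1 - cos θ

For θ = 68°:
Δλ/λ_C = 1 - cos(68°)
Δλ/λ_C = 1 - 0.3746
Δλ/λ_C = 0.6254

This means the shift is 0.6254 × λ_C = 1.5174 pm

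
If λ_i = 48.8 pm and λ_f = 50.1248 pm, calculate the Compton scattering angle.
63.00°

First find the wavelength shift:
Δλ = λ' - λ = 50.1248 - 48.8 = 1.3248 pm

Using Δλ = λ_C(1 - cos θ), with λ_C = h/(m_e·c) ≈ 2.42631024 pm:
cos θ = 1 - Δλ/λ_C
cos θ = 1 - 1.3248/2.42631024
cos θ = 0.453986

θ = arccos(0.453986)
θ = 63.00°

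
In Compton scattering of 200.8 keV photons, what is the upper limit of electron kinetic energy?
88.3644 keV

Maximum energy transfer occurs at θ = 180° (backscattering).

Initial photon: E₀ = 200.8 keV → λ₀ = 6.1745 pm

Maximum Compton shift (at 180°):
Δλ_max = 2λ_C = 2 × 2.4263 = 4.8526 pm

Final wavelength:
λ' = 6.1745 + 4.8526 = 11.0271 pm

Minimum photon energy (maximum energy to electron):
E'_min = hc/λ' = 112.4356 keV

Maximum electron kinetic energy:
K_max = E₀ - E'_min = 200.8000 - 112.4356 = 88.3644 keV

(Intermediate values are shown rounded; full precision is carried through to the final answer.)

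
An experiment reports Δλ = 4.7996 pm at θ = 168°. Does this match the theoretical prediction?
Yes, consistent

Calculate the expected shift for θ = 168°:

Δλ_expected = λ_C(1 - cos(168°))
Δλ_expected = 2.4263 × (1 - cos(168°))
Δλ_expected = 2.4263 × 1.9781
Δλ_expected = 4.7996 pm

Given shift: 4.7996 pm
Expected shift: 4.7996 pm
Difference: 0.0000 pm

The values match. This is consistent with Compton scattering at the stated angle.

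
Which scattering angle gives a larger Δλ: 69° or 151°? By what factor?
151° produces the larger shift by a factor of 2.922

Calculate both shifts using Δλ = λ_C(1 - cos θ):

For θ₁ = 69°:
Δλ₁ = 2.4263 × (1 - cos(69°))
Δλ₁ = 2.4263 × 0.6416
Δλ₁ = 1.5568 pm

For θ₂ = 151°:
Δλ₂ = 2.4263 × (1 - cos(151°))
Δλ₂ = 2.4263 × 1.8746
Δλ₂ = 4.5484 pm

The 151° angle produces the larger shift.
Ratio: 4.5484/1.5568 = 2.922

(Intermediate values are shown rounded; full precision is carried through to the final answer.)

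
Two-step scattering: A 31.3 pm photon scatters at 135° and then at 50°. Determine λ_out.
36.3087 pm

Apply Compton shift twice:

First scattering at θ₁ = 135°:
Δλ₁ = λ_C(1 - cos(135°))
Δλ₁ = 2.4263 × 1.7071
Δλ₁ = 4.1420 pm

After first scattering:
λ₁ = 31.3 + 4.1420 = 35.4420 pm

Second scattering at θ₂ = 50°:
Δλ₂ = λ_C(1 - cos(50°))
Δλ₂ = 2.4263 × 0.3572
Δλ₂ = 0.8667 pm

Final wavelength:
λ₂ = 35.4420 + 0.8667 = 36.3087 pm

Total shift: Δλ_total = 4.1420 + 0.8667 = 5.0087 pm

(Intermediate values are shown rounded; full precision is carried through to the final answer.)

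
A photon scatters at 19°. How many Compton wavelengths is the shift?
0.0545 λ_C

The Compton shift formula is:
Δλ = λ_C(1 - cos θ)

Dividing both sides by λ_C:
Δλ/λ_C = 1 - cos θ

For θ = 19°:
Δλ/λ_C = 1 - cos(19°)
Δλ/λ_C = 1 - 0.9455
Δλ/λ_C = 0.0545

This means the shift is 0.0545 × λ_C = 0.1322 pm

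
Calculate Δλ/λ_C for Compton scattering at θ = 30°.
0.1340 λ_C

The Compton shift formula is:
Δλ = λ_C(1 - cos θ)

Dividing both sides by λ_C:
Δλ/λ_C = 1 - cos θ

For θ = 30°:
Δλ/λ_C = 1 - cos(30°)
Δλ/λ_C = 1 - 0.8660
Δλ/λ_C = 0.1340

This means the shift is 0.1340 × λ_C = 0.3251 pm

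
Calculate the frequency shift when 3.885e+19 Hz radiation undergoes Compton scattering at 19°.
6.543e+17 Hz (decrease)

Convert frequency to wavelength (c = 299792458 m/s):
λ₀ = c/f₀ = 299792458/3.885e+19 = 7.7166656e-12 m = 7.7167 pm

Calculate Compton shift:
Δλ = λ_C(1 - cos(19°)) = 0.1322 pm

Final wavelength:
λ' = λ₀ + Δλ = 7.7167 + 0.1322 = 7.8489 pm

Final frequency:
f' = c/λ' = 299792458/7.8488544e-12 = 3.8195696e+19 Hz

Frequency shift (decrease):
Δf = f₀ - f' = 3.885e+19 - 3.8195696e+19 = 6.543e+17 Hz

(Intermediate values are shown rounded; full precision is carried through to the final answer.)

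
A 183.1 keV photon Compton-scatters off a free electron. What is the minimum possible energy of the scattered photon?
106.6621 keV (at θ = 180°)

The scattered photon has minimum energy when its wavelength is maximum, i.e., when the Compton shift Δλ = λ_C(1 − cos θ) is maximum. This occurs at θ = 180° (backscattering), giving Δλ_max = 2λ_C = 4.8526 pm.

Initial wavelength: λ₀ = hc/E₀ = 6.7714 pm
Maximum final wavelength: λ'_max = λ₀ + 2λ_C = 6.7714 + 4.8526 = 11.6240 pm
Minimum final energy: E'_min = hc/λ'_max = 106.6621 keV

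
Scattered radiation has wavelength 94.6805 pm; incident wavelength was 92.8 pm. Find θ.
77.00°

First find the wavelength shift:
Δλ = λ' - λ = 94.6805 - 92.8 = 1.8805 pm

Using Δλ = λ_C(1 - cos θ), with λ_C = h/(m_e·c) ≈ 2.42631024 pm:
cos θ = 1 - Δλ/λ_C
cos θ = 1 - 1.8805/2.42631024
cos θ = 0.224955

θ = arccos(0.224955)
θ = 77.00°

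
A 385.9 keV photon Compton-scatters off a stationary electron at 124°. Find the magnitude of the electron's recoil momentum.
2.7083e-22 kg·m/s

The electron is initially at rest, so by conservation of momentum:
p⃗_e = p⃗₀ − p⃗'  (incident photon momentum minus scattered photon momentum)

Photon momentum magnitudes (p = h/λ = E/c):
λ₀ = hc/E₀ = 3.2129 pm → p₀ = h/λ₀ = 2.0624e-22 kg·m/s
Δλ = λ_C(1 − cos 124°) = 3.7831 pm
λ' = 6.9959 pm → p' = h/λ' = 9.4713e-23 kg·m/s

The scattered photon makes angle θ = 124° with the incident direction, so by the law of cosines:
|p⃗_e|² = p₀² + p'² − 2p₀p'cos θ
|p⃗_e|² = (2.0624e-22)² + (9.4713e-23)² − 2·2.0624e-22·9.4713e-23·cos(124°)
|p⃗_e| = 2.7083e-22 kg·m/s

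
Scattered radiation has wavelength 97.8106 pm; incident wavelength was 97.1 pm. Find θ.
45.00°

First find the wavelength shift:
Δλ = λ' - λ = 97.8106 - 97.1 = 0.7106 pm

Using Δλ = λ_C(1 - cos θ), with λ_C = h/(m_e·c) ≈ 2.42631024 pm:
cos θ = 1 - Δλ/λ_C
cos θ = 1 - 0.7106/2.42631024
cos θ = 0.707127

θ = arccos(0.707127)
θ = 45.00°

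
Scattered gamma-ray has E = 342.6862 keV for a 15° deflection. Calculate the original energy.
350.7000 keV

Convert final energy to wavelength (hc ≈ 1239.842 keV·pm):
λ' = hc/E' = 1239.842 / 342.6862 = 3.6180 pm

Calculate the Compton shift:
Δλ = λ_C(1 - cos(15°))
Δλ = 2.4263 × (1 - cos(15°))
Δλ = 0.0827 pm

Initial wavelength:
λ = λ' - Δλ = 3.6180 - 0.0827 = 3.5353 pm

Initial energy:
E = hc/λ = 1239.842 / 3.5353 = 350.7000 keV

(Intermediate values are shown rounded; full precision is carried through to the final answer.)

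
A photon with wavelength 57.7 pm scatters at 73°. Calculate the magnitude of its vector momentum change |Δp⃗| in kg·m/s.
1.3467e-23 kg·m/s

Photon momentum magnitude is p = h/λ.

Initial momentum:
p₀ = h/λ = 6.6261e-34/5.7700e-11 = 1.1484e-23 kg·m/s

After scattering:
λ' = λ + Δλ = 57.7 + 1.7169 = 59.4169 pm
p' = h/λ' = 6.6261e-34/5.9417e-11 = 1.1152e-23 kg·m/s

Momentum is a vector; the scattered photon's direction makes angle θ = 73° with the incident direction. The magnitude of the vector change Δp⃗ = p⃗₀ − p⃗' is found from the law of cosines:
|Δp⃗|² = p₀² + p'² − 2p₀p'cos θ
|Δp⃗|² = (1.1484e-23)² + (1.1152e-23)² − 2·1.1484e-23·1.1152e-23·cos(73°)
|Δp⃗| = 1.3467e-23 kg·m/s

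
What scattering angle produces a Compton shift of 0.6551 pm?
43.11°

From the Compton formula Δλ = λ_C(1 - cos θ), we can solve for θ:

cos θ = 1 - Δλ/λ_C

Given:
- Δλ = 0.6551 pm
- λ_C = h/(m_e·c) ≈ 2.42631024 pm

cos θ = 1 - 0.6551/2.42631024
cos θ = 1 - 0.269998
cos θ = 0.730002

θ = arccos(0.730002)
θ = 43.11°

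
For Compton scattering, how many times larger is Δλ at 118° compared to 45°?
118° produces the larger shift by a factor of 5.017

Calculate both shifts using Δλ = λ_C(1 - cos θ):

For θ₁ = 45°:
Δλ₁ = 2.4263 × (1 - cos(45°))
Δλ₁ = 2.4263 × 0.2929
Δλ₁ = 0.7106 pm

For θ₂ = 118°:
Δλ₂ = 2.4263 × (1 - cos(118°))
Δλ₂ = 2.4263 × 1.4695
Δλ₂ = 3.5654 pm

The 118° angle produces the larger shift.
Ratio: 3.5654/0.7106 = 5.017

(Intermediate values are shown rounded; full precision is carried through to the final answer.)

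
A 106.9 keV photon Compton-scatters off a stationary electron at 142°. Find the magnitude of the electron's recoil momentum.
9.3468e-23 kg·m/s

The electron is initially at rest, so by conservation of momentum:
p⃗_e = p⃗₀ − p⃗'  (incident photon momentum minus scattered photon momentum)

Photon momentum magnitudes (p = h/λ = E/c):
λ₀ = hc/E₀ = 11.5981 pm → p₀ = h/λ₀ = 5.7130e-23 kg·m/s
Δλ = λ_C(1 − cos 142°) = 4.3383 pm
λ' = 15.9364 pm → p' = h/λ' = 4.1578e-23 kg·m/s

The scattered photon makes angle θ = 142° with the incident direction, so by the law of cosines:
|p⃗_e|² = p₀² + p'² − 2p₀p'cos θ
|p⃗_e|² = (5.7130e-23)² + (4.1578e-23)² − 2·5.7130e-23·4.1578e-23·cos(142°)
|p⃗_e| = 9.3468e-23 kg·m/s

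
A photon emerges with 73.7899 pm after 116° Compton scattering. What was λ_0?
70.3000 pm

From λ' = λ + Δλ, we have λ = λ' - Δλ

First calculate the Compton shift:
Δλ = λ_C(1 - cos θ)
Δλ = 2.4263 × (1 - cos(116°))
Δλ = 2.4263 × 1.4384
Δλ = 3.4899 pm

Initial wavelength:
λ = λ' - Δλ
λ = 73.7899 - 3.4899
λ = 70.3000 pm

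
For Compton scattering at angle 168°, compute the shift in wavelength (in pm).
4.7996 pm

Using the Compton scattering formula:
Δλ = λ_C(1 - cos θ)

where λ_C = h/(m_e·c) ≈ 2.4263 pm is the Compton wavelength of an electron.

For θ = 168°:
cos(168°) = -0.9781
1 - cos(168°) = 1.9781

Δλ = 2.4263 × 1.9781
Δλ = 4.7996 pm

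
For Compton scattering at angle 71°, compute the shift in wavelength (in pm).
1.6364 pm

Using the Compton scattering formula:
Δλ = λ_C(1 - cos θ)

where λ_C = h/(m_e·c) ≈ 2.4263 pm is the Compton wavelength of an electron.

For θ = 71°:
cos(71°) = 0.3256
1 - cos(71°) = 0.6744

Δλ = 2.4263 × 0.6744
Δλ = 1.6364 pm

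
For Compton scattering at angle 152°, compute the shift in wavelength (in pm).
4.5686 pm

Using the Compton scattering formula:
Δλ = λ_C(1 - cos θ)

where λ_C = h/(m_e·c) ≈ 2.4263 pm is the Compton wavelength of an electron.

For θ = 152°:
cos(152°) = -0.8829
1 - cos(152°) = 1.8829

Δλ = 2.4263 × 1.8829
Δλ = 4.5686 pm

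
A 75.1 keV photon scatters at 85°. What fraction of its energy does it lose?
0.1183 (or 11.83%)

Calculate initial and final photon energies:

Initial: E₀ = 75.1 keV → λ₀ = 16.5092 pm
Compton shift: Δλ = 2.2148 pm
Final wavelength: λ' = 18.7241 pm
Final energy: E' = 66.2165 keV

Fractional energy loss:
(E₀ - E')/E₀ = (75.1000 - 66.2165)/75.1000
= 8.8835/75.1000
= 0.1183
= 11.83%

(Intermediate values are shown rounded; full precision is carried through to the final answer.)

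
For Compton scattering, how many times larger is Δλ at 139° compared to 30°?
139° produces the larger shift by a factor of 13.097

Calculate both shifts using Δλ = λ_C(1 - cos θ):

For θ₁ = 30°:
Δλ₁ = 2.4263 × (1 - cos(30°))
Δλ₁ = 2.4263 × 0.1340
Δλ₁ = 0.3251 pm

For θ₂ = 139°:
Δλ₂ = 2.4263 × (1 - cos(139°))
Δλ₂ = 2.4263 × 1.7547
Δλ₂ = 4.2575 pm

The 139° angle produces the larger shift.
Ratio: 4.2575/0.3251 = 13.097

(Intermediate values are shown rounded; full precision is carried through to the final answer.)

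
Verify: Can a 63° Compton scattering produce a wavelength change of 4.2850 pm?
No, inconsistent

Calculate the expected shift for θ = 63°:

Δλ_expected = λ_C(1 - cos(63°))
Δλ_expected = 2.4263 × (1 - cos(63°))
Δλ_expected = 2.4263 × 0.5460
Δλ_expected = 1.3248 pm

Given shift: 4.2850 pm
Expected shift: 1.3248 pm
Difference: 2.9602 pm

The values do not match. The given shift corresponds to θ ≈ 140.0°, not 63°.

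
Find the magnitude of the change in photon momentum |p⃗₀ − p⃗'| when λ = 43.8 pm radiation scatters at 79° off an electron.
1.8839e-23 kg·m/s

Photon momentum magnitude is p = h/λ.

Initial momentum:
p₀ = h/λ = 6.6261e-34/4.3800e-11 = 1.5128e-23 kg·m/s

After scattering:
λ' = λ + Δλ = 43.8 + 1.9633 = 45.7633 pm
p' = h/λ' = 6.6261e-34/4.5763e-11 = 1.4479e-23 kg·m/s

Momentum is a vector; the scattered photon's direction makes angle θ = 79° with the incident direction. The magnitude of the vector change Δp⃗ = p⃗₀ − p⃗' is found from the law of cosines:
|Δp⃗|² = p₀² + p'² − 2p₀p'cos θ
|Δp⃗|² = (1.5128e-23)² + (1.4479e-23)² − 2·1.5128e-23·1.4479e-23·cos(79°)
|Δp⃗| = 1.8839e-23 kg·m/s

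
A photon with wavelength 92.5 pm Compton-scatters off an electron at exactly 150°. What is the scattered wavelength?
97.0276 pm

Using the Compton formula: λ' = λ + λ_C(1 − cos θ)

For θ = 150°, cos θ = -√3/2 (exact) ≈ -0.8660, so:
1 − cos 150° = 1 − (-√3/2) ≈ 1.8660

Δλ = λ_C × 1.8660 = 2.4263 × 1.8660 = 4.5276 pm

λ' = 92.5 + 4.5276 = 97.0276 pm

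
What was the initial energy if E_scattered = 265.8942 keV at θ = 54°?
338.4999 keV

Convert final energy to wavelength (hc ≈ 1239.842 keV·pm):
λ' = hc/E' = 1239.842 / 265.8942 = 4.6629 pm

Calculate the Compton shift:
Δλ = λ_C(1 - cos(54°))
Δλ = 2.4263 × (1 - cos(54°))
Δλ = 1.0002 pm

Initial wavelength:
λ = λ' - Δλ = 4.6629 - 1.0002 = 3.6628 pm

Initial energy:
E = hc/λ = 1239.842 / 3.6628 = 338.4999 keV

(Intermediate values are shown rounded; full precision is carried through to the final answer.)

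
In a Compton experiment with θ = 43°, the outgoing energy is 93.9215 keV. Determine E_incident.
98.8000 keV

Convert final energy to wavelength (hc ≈ 1239.842 keV·pm):
λ' = hc/E' = 1239.842 / 93.9215 = 13.2008 pm

Calculate the Compton shift:
Δλ = λ_C(1 - cos(43°))
Δλ = 2.4263 × (1 - cos(43°))
Δλ = 0.6518 pm

Initial wavelength:
λ = λ' - Δλ = 13.2008 - 0.6518 = 12.5490 pm

Initial energy:
E = hc/λ = 1239.842 / 12.5490 = 98.8000 keV

(Intermediate values are shown rounded; full precision is carried through to the final answer.)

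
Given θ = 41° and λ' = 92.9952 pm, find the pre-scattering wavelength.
92.4000 pm

From λ' = λ + Δλ, we have λ = λ' - Δλ

First calculate the Compton shift:
Δλ = λ_C(1 - cos θ)
Δλ = 2.4263 × (1 - cos(41°))
Δλ = 2.4263 × 0.2453
Δλ = 0.5952 pm

Initial wavelength:
λ = λ' - Δλ
λ = 92.9952 - 0.5952
λ = 92.4000 pm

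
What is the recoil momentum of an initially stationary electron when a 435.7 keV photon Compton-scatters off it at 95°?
2.7153e-22 kg·m/s

The electron is initially at rest, so by conservation of momentum:
p⃗_e = p⃗₀ − p⃗'  (incident photon momentum minus scattered photon momentum)

Photon momentum magnitudes (p = h/λ = E/c):
λ₀ = hc/E₀ = 2.8456 pm → p₀ = h/λ₀ = 2.3285e-22 kg·m/s
Δλ = λ_C(1 − cos 95°) = 2.6378 pm
λ' = 5.4834 pm → p' = h/λ' = 1.2084e-22 kg·m/s

The scattered photon makes angle θ = 95° with the incident direction, so by the law of cosines:
|p⃗_e|² = p₀² + p'² − 2p₀p'cos θ
|p⃗_e|² = (2.3285e-22)² + (1.2084e-22)² − 2·2.3285e-22·1.2084e-22·cos(95°)
|p⃗_e| = 2.7153e-22 kg·m/s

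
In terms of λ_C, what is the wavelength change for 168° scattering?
1.9781 λ_C

The Compton shift formula is:
Δλ = λ_C(1 - cos θ)

Dividing both sides by λ_C:
Δλ/λ_C = 1 - cos θ

For θ = 168°:
Δλ/λ_C = 1 - cos(168°)
Δλ/λ_C = 1 - -0.9781
Δλ/λ_C = 1.9781

This means the shift is 1.9781 × λ_C = 4.7996 pm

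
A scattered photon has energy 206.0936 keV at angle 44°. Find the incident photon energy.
232.4000 keV

Convert final energy to wavelength (hc ≈ 1239.842 keV·pm):
λ' = hc/E' = 1239.842 / 206.0936 = 6.0159 pm

Calculate the Compton shift:
Δλ = λ_C(1 - cos(44°))
Δλ = 2.4263 × (1 - cos(44°))
Δλ = 0.6810 pm

Initial wavelength:
λ = λ' - Δλ = 6.0159 - 0.6810 = 5.3349 pm

Initial energy:
E = hc/λ = 1239.842 / 5.3349 = 232.4000 keV

(Intermediate values are shown rounded; full precision is carried through to the final answer.)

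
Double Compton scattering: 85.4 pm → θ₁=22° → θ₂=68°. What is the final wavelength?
87.0941 pm

Apply Compton shift twice:

First scattering at θ₁ = 22°:
Δλ₁ = λ_C(1 - cos(22°))
Δλ₁ = 2.4263 × 0.0728
Δλ₁ = 0.1767 pm

After first scattering:
λ₁ = 85.4 + 0.1767 = 85.5767 pm

Second scattering at θ₂ = 68°:
Δλ₂ = λ_C(1 - cos(68°))
Δλ₂ = 2.4263 × 0.6254
Δλ₂ = 1.5174 pm

Final wavelength:
λ₂ = 85.5767 + 1.5174 = 87.0941 pm

Total shift: Δλ_total = 0.1767 + 1.5174 = 1.6941 pm

(Intermediate values are shown rounded; full precision is carried through to the final answer.)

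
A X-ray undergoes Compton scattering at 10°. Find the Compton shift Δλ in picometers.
0.0369 pm

Using the Compton scattering formula:
Δλ = λ_C(1 - cos θ)

where λ_C = h/(m_e·c) ≈ 2.4263 pm is the Compton wavelength of an electron.

For θ = 10°:
cos(10°) = 0.9848
1 - cos(10°) = 0.0152

Δλ = 2.4263 × 0.0152
Δλ = 0.0369 pm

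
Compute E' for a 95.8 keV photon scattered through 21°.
94.6218 keV

First convert energy to wavelength:
λ = hc/E, with hc ≈ 1239.842 keV·pm (i.e. 1239.842 eV·nm)

For E = 95.8 keV = 95800 eV:
λ = 1239.842 keV·pm / 95.8 keV
λ = 12.9420 pm

Calculate the Compton shift:
Δλ = λ_C(1 - cos(21°)) = 2.4263 × 0.0664
Δλ = 0.1612 pm

Final wavelength:
λ' = 12.9420 + 0.1612 = 13.1031 pm

Final energy:
E' = hc/λ' = 1239.842 / 13.1031 = 94.6218 keV

(Intermediate values are shown rounded; full precision is carried through to the final answer.)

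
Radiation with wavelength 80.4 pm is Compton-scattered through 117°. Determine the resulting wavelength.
83.9278 pm

Using the Compton scattering formula:
λ' = λ + Δλ = λ + λ_C(1 - cos θ)

Given:
- Initial wavelength λ = 80.4 pm
- Scattering angle θ = 117°
- Compton wavelength λ_C ≈ 2.4263 pm

Calculate the shift:
Δλ = 2.4263 × (1 - cos(117°))
Δλ = 2.4263 × 1.4540
Δλ = 3.5278 pm

Final wavelength:
λ' = 80.4 + 3.5278 = 83.9278 pm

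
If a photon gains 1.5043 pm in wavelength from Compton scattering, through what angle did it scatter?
67.67°

From the Compton formula Δλ = λ_C(1 - cos θ), we can solve for θ:

cos θ = 1 - Δλ/λ_C

Given:
- Δλ = 1.5043 pm
- λ_C = h/(m_e·c) ≈ 2.42631024 pm

cos θ = 1 - 1.5043/2.42631024
cos θ = 1 - 0.619995
cos θ = 0.380005

θ = arccos(0.380005)
θ = 67.67°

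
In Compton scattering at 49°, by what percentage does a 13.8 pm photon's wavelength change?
6.0472%

Calculate the Compton shift:
Δλ = λ_C(1 - cos(49°))
Δλ = 2.4263 × (1 - cos(49°))
Δλ = 2.4263 × 0.3439
Δλ = 0.8345 pm

Percentage change:
(Δλ/λ₀) × 100 = (0.8345/13.8) × 100
= 6.0472%

(Intermediate values are shown rounded; full precision is carried through to the final answer.)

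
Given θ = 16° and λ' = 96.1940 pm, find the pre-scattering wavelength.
96.1000 pm

From λ' = λ + Δλ, we have λ = λ' - Δλ

First calculate the Compton shift:
Δλ = λ_C(1 - cos θ)
Δλ = 2.4263 × (1 - cos(16°))
Δλ = 2.4263 × 0.0387
Δλ = 0.0940 pm

Initial wavelength:
λ = λ' - Δλ
λ = 96.1940 - 0.0940
λ = 96.1000 pm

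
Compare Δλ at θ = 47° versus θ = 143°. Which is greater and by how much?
143° produces the larger shift by a factor of 5.656

Calculate both shifts using Δλ = λ_C(1 - cos θ):

For θ₁ = 47°:
Δλ₁ = 2.4263 × (1 - cos(47°))
Δλ₁ = 2.4263 × 0.3180
Δλ₁ = 0.7716 pm

For θ₂ = 143°:
Δλ₂ = 2.4263 × (1 - cos(143°))
Δλ₂ = 2.4263 × 1.7986
Δλ₂ = 4.3640 pm

The 143° angle produces the larger shift.
Ratio: 4.3640/0.7716 = 5.656

(Intermediate values are shown rounded; full precision is carried through to the final answer.)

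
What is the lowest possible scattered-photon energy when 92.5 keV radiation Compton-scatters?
67.9130 keV (at θ = 180°)

The scattered photon has minimum energy when its wavelength is maximum, i.e., when the Compton shift Δλ = λ_C(1 − cos θ) is maximum. This occurs at θ = 180° (backscattering), giving Δλ_max = 2λ_C = 4.8526 pm.

Initial wavelength: λ₀ = hc/E₀ = 13.4037 pm
Maximum final wavelength: λ'_max = λ₀ + 2λ_C = 13.4037 + 4.8526 = 18.2563 pm
Minimum final energy: E'_min = hc/λ'_max = 67.9130 keV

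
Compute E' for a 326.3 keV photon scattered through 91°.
197.7938 keV

First convert energy to wavelength:
λ = hc/E, with hc ≈ 1239.842 keV·pm (i.e. 1239.842 eV·nm)

For E = 326.3 keV = 326300 eV:
λ = 1239.842 keV·pm / 326.3 keV
λ = 3.7997 pm

Calculate the Compton shift:
Δλ = λ_C(1 - cos(91°)) = 2.4263 × 1.0175
Δλ = 2.4687 pm

Final wavelength:
λ' = 3.7997 + 2.4687 = 6.2684 pm

Final energy:
E' = hc/λ' = 1239.842 / 6.2684 = 197.7938 keV

(Intermediate values are shown rounded; full precision is carried through to the final answer.)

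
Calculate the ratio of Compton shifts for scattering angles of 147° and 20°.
147° produces the larger shift by a factor of 30.488

Calculate both shifts using Δλ = λ_C(1 - cos θ):

For θ₁ = 20°:
Δλ₁ = 2.4263 × (1 - cos(20°))
Δλ₁ = 2.4263 × 0.0603
Δλ₁ = 0.1463 pm

For θ₂ = 147°:
Δλ₂ = 2.4263 × (1 - cos(147°))
Δλ₂ = 2.4263 × 1.8387
Δλ₂ = 4.4612 pm

The 147° angle produces the larger shift.
Ratio: 4.4612/0.1463 = 30.488

(Intermediate values are shown rounded; full precision is carried through to the final answer.)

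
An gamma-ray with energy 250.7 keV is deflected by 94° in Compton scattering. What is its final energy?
164.4117 keV

First convert energy to wavelength:
λ = hc/E, with hc ≈ 1239.842 keV·pm (i.e. 1239.842 eV·nm)

For E = 250.7 keV = 250700 eV:
λ = 1239.842 keV·pm / 250.7 keV
λ = 4.9455 pm

Calculate the Compton shift:
Δλ = λ_C(1 - cos(94°)) = 2.4263 × 1.0698
Δλ = 2.5956 pm

Final wavelength:
λ' = 4.9455 + 2.5956 = 7.5411 pm

Final energy:
E' = hc/λ' = 1239.842 / 7.5411 = 164.4117 keV

(Intermediate values are shown rounded; full precision is carried through to the final answer.)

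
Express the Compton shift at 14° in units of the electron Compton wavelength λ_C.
0.0297 λ_C

The Compton shift formula is:
Δλ = λ_C(1 - cos θ)

Dividing both sides by λ_C:
Δλ/λ_C = 1 - cos θ

For θ = 14°:
Δλ/λ_C = 1 - cos(14°)
Δλ/λ_C = 1 - 0.9703
Δλ/λ_C = 0.0297

This means the shift is 0.0297 × λ_C = 0.0721 pm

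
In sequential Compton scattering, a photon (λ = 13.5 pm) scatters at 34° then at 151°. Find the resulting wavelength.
18.4632 pm

Apply Compton shift twice:

First scattering at θ₁ = 34°:
Δλ₁ = λ_C(1 - cos(34°))
Δλ₁ = 2.4263 × 0.1710
Δλ₁ = 0.4148 pm

After first scattering:
λ₁ = 13.5 + 0.4148 = 13.9148 pm

Second scattering at θ₂ = 151°:
Δλ₂ = λ_C(1 - cos(151°))
Δλ₂ = 2.4263 × 1.8746
Δλ₂ = 4.5484 pm

Final wavelength:
λ₂ = 13.9148 + 4.5484 = 18.4632 pm

Total shift: Δλ_total = 0.4148 + 4.5484 = 4.9632 pm

(Intermediate values are shown rounded; full precision is carried through to the final answer.)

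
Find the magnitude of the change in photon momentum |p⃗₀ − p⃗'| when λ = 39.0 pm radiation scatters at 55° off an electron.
1.5492e-23 kg·m/s

Photon momentum magnitude is p = h/λ.

Initial momentum:
p₀ = h/λ = 6.6261e-34/3.9000e-11 = 1.6990e-23 kg·m/s

After scattering:
λ' = λ + Δλ = 39.0 + 1.0346 = 40.0346 pm
p' = h/λ' = 6.6261e-34/4.0035e-11 = 1.6551e-23 kg·m/s

Momentum is a vector; the scattered photon's direction makes angle θ = 55° with the incident direction. The magnitude of the vector change Δp⃗ = p⃗₀ − p⃗' is found from the law of cosines:
|Δp⃗|² = p₀² + p'² − 2p₀p'cos θ
|Δp⃗|² = (1.6990e-23)² + (1.6551e-23)² − 2·1.6990e-23·1.6551e-23·cos(55°)
|Δp⃗| = 1.5492e-23 kg·m/s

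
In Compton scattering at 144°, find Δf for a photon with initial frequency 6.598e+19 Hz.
3.242e+19 Hz (decrease)

Convert frequency to wavelength (c = 299792458 m/s):
λ₀ = c/f₀ = 299792458/6.598e+19 = 4.5436868e-12 m = 4.5437 pm

Calculate Compton shift:
Δλ = λ_C(1 - cos(144°)) = 4.3892 pm

Final wavelength:
λ' = λ₀ + Δλ = 4.5437 + 4.3892 = 8.9329 pm

Final frequency:
f' = c/λ' = 299792458/8.9329233e-12 = 3.3560398e+19 Hz

Frequency shift (decrease):
Δf = f₀ - f' = 6.598e+19 - 3.3560398e+19 = 3.242e+19 Hz

(Intermediate values are shown rounded; full precision is carried through to the final answer.)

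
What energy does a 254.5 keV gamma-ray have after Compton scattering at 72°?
189.3404 keV

First convert energy to wavelength:
λ = hc/E, with hc ≈ 1239.842 keV·pm (i.e. 1239.842 eV·nm)

For E = 254.5 keV = 254500 eV:
λ = 1239.842 keV·pm / 254.5 keV
λ = 4.8717 pm

Calculate the Compton shift:
Δλ = λ_C(1 - cos(72°)) = 2.4263 × 0.6910
Δλ = 1.6765 pm

Final wavelength:
λ' = 4.8717 + 1.6765 = 6.5482 pm

Final energy:
E' = hc/λ' = 1239.842 / 6.5482 = 189.3404 keV

(Intermediate values are shown rounded; full precision is carried through to the final answer.)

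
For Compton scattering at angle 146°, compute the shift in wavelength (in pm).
4.4378 pm

Using the Compton scattering formula:
Δλ = λ_C(1 - cos θ)

where λ_C = h/(m_e·c) ≈ 2.4263 pm is the Compton wavelength of an electron.

For θ = 146°:
cos(146°) = -0.8290
1 - cos(146°) = 1.8290

Δλ = 2.4263 × 1.8290
Δλ = 4.4378 pm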